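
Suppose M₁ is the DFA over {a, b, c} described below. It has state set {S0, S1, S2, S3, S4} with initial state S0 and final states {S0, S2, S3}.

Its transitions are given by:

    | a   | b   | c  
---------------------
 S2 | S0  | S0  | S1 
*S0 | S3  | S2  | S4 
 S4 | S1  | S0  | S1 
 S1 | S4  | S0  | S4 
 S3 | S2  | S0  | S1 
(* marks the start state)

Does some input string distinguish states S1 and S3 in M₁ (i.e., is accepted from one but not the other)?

Yes

All states are reachable from the start state.
Start with accepting vs non-accepting: {S0,S2,S3} | {S1,S4}.
Stable partition: {S0,S2,S3} | {S1,S4} — 2 equivalence classes.
S1 and S3 end up in different blocks, so they are distinguishable. For instance, the string 'ε' is accepted from only S3.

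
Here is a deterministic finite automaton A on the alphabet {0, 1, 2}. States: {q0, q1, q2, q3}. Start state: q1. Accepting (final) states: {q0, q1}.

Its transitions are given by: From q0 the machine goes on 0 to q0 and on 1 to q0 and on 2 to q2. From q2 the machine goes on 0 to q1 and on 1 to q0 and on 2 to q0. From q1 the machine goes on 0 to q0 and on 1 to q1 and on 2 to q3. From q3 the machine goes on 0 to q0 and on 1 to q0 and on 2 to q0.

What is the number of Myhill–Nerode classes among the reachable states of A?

Start with accepting vs non-accepting: {q0,q1} | {q2,q3}.
The partition is now stable with 2 blocks: {q0,q1} | {q2,q3}.

2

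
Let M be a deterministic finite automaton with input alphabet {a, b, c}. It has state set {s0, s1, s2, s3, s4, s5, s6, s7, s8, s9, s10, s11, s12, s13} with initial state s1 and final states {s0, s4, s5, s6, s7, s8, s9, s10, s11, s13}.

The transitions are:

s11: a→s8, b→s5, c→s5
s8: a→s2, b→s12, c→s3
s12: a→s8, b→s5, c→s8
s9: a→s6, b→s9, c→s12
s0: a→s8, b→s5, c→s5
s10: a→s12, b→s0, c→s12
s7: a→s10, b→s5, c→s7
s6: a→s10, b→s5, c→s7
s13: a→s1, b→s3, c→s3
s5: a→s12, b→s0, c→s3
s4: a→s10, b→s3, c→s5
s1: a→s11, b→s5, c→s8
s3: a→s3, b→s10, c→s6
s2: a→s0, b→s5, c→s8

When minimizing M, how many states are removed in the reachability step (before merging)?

3

Starting at s1 and following transitions, the reachable set is {s0, s1, s2, s3, s5, s6, s7, s8, s10, s11, s12}. That leaves s4, s9, s13 unreachable — 3 in total.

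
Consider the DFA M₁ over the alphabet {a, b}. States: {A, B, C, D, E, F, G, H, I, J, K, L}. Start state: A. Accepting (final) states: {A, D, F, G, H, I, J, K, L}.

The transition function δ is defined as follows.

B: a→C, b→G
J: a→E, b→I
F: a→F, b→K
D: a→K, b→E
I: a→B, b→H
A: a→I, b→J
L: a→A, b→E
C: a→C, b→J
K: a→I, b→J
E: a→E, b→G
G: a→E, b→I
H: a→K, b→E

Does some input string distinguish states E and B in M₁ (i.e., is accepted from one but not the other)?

States {D,F,L} cannot be reached from the start state, so discard them.
P0 = {A,G,H,I,J,K} | {B,C,E}.
Refine {A,G,H,I,J,K} on symbol a: members go to different blocks, giving {A,H,K} and {G,I,J}.
On input a, block {A,H,K} splits into {A,K} and {H}.
On input b, block {G,I,J} splits into {G,J} and {I}.
No further refinement is possible. Final partition (5 blocks): {A,K} | {B,C,E} | {G,J} | {H} | {I}.
E and B lie in the same block of the stable partition, so they are equivalent — no string distinguishes them.

No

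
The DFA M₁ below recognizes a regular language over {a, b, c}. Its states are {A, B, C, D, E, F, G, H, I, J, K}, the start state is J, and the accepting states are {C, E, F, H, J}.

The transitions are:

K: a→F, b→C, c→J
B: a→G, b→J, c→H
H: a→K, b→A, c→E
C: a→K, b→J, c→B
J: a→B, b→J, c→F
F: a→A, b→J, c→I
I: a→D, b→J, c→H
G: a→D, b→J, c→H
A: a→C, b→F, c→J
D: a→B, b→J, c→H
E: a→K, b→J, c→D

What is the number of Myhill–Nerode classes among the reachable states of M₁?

5

Every state is reachable, so we keep all 11.
P0 = {C,E,F,H,J} | {A,B,D,G,I,K}.
Split {C,E,F,H,J} by δ(·,b) → {C,E,F,J} and {H}.
On input c, block {C,E,F,J} splits into {C,E,F} and {J}.
Refine {A,B,D,G,I,K} on symbol a: members go to different blocks, giving {B,D,G,I} and {A,K}.
The partition is now stable with 5 blocks: {C,E,F} | {B,D,G,I} | {H} | {J} | {A,K}.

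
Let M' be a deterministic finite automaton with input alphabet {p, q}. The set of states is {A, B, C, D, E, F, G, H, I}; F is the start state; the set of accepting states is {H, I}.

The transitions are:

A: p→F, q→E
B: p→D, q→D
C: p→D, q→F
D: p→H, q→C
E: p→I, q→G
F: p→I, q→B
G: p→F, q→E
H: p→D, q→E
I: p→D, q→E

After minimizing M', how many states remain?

3

Reachable states from the start: {B,C,D,E,F,G,H,I}. Unreachable: {A} — drop them.
Initial partition by acceptance: {H,I} | {B,C,D,E,F,G}.
Split {B,C,D,E,F,G} by δ(·,p) → {B,C,G} and {D,E,F}.
Stable partition: {H,I} | {B,C,G} | {D,E,F} — 3 equivalence classes.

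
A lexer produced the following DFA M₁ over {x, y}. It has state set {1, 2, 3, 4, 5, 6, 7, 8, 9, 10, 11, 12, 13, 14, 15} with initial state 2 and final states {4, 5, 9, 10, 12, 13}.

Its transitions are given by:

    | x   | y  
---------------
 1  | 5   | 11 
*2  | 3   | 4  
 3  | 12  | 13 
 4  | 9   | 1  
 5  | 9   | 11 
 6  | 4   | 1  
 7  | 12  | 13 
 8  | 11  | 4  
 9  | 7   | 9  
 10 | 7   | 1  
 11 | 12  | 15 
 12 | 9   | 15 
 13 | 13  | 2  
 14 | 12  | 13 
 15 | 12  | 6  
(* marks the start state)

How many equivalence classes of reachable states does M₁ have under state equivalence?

Reachable states from the start: {1,2,3,4,5,6,7,9,11,12,13,15}. Unreachable: {8,10,14} — drop them.
Initial partition by acceptance: {4,5,9,12,13} | {1,2,3,6,7,11,15}.
Refine {4,5,9,12,13} on symbol x: members go to different blocks, giving {4,5,12,13} and {9}.
Split {4,5,12,13} by δ(·,x) → {4,5,12} and {13}.
Refine {1,2,3,6,7,11,15} on symbol x: members go to different blocks, giving {1,3,6,7,11,15} and {2}.
Refine {1,3,6,7,11,15} on symbol y: members go to different blocks, giving {1,6,11,15} and {3,7}.
Stable partition: {4,5,12} | {1,6,11,15} | {9} | {13} | {2} | {3,7} — 6 equivalence classes.

6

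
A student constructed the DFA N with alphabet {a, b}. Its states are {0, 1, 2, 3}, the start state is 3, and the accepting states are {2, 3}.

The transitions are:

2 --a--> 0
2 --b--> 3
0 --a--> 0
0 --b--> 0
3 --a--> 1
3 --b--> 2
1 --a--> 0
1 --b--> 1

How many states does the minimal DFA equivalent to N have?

2

Every state is reachable, so we keep all 4.
P0 = {2,3} | {0,1}.
No further refinement is possible. Final partition (2 blocks): {2,3} | {0,1}.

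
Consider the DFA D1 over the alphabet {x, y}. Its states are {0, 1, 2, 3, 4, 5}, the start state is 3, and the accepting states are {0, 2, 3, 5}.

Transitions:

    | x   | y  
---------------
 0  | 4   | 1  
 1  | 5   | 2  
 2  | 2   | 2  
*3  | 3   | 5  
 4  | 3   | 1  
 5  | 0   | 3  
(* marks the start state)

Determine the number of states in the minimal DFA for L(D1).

Every state is reachable, so we keep all 6.
P0 = {0,2,3,5} | {1,4}.
Split {0,2,3,5} by δ(·,x) → {2,3,5} and {0}.
Split {2,3,5} by δ(·,x) → {2,3} and {5}.
On input y, block {2,3} splits into {2} and {3}.
On input x, block {1,4} splits into {1} and {4}.
The partition is now stable with 6 blocks: {2} | {1} | {0} | {5} | {3} | {4}.

6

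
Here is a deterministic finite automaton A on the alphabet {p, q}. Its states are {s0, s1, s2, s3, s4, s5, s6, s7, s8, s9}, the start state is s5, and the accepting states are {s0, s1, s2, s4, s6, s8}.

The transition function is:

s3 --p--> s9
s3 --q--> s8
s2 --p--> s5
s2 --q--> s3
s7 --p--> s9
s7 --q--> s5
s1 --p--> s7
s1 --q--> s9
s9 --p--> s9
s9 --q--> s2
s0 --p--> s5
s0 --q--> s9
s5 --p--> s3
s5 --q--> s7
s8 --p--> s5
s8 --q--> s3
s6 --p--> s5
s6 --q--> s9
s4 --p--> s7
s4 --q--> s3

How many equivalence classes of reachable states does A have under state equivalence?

First remove the unreachable states {s0,s1,s4,s6}; 6 states remain.
P0 = {s2,s8} | {s3,s5,s7,s9}.
Refine {s3,s5,s7,s9} on symbol q: members go to different blocks, giving {s3,s9} and {s5,s7}.
No further refinement is possible. Final partition (3 blocks): {s2,s8} | {s3,s9} | {s5,s7}.

3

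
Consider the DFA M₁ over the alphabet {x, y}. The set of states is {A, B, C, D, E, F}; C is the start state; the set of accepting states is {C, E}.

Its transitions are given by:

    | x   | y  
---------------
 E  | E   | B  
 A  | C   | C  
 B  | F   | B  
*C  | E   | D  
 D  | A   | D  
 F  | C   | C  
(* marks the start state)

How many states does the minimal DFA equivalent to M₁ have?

Start with accepting vs non-accepting: {C,E} | {A,B,D,F}.
Split {A,B,D,F} by δ(·,x) → {A,F} and {B,D}.
Stable partition: {C,E} | {A,F} | {B,D} — 3 equivalence classes.

3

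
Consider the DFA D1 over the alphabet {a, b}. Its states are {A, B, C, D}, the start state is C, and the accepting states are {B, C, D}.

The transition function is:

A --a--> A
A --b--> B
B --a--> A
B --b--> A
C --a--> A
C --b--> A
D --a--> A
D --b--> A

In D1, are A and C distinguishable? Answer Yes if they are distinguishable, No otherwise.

Yes

States {D} cannot be reached from the start state, so discard them.
P0 = {B,C} | {A}.
No further refinement is possible. Final partition (2 blocks): {B,C} | {A}.
A and C end up in different blocks, so they are distinguishable. For instance, the string 'ε' is accepted from only C.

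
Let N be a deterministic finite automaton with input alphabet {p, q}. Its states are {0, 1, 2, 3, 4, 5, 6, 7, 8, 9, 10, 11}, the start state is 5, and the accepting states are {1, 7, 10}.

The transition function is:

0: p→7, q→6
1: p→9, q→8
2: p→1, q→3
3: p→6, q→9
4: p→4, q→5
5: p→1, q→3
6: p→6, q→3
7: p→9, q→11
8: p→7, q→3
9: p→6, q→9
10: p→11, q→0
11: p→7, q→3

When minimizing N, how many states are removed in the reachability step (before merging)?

BFS from 5 reaches {1, 3, 5, 6, 7, 8, 9, 11}; the 4 state(s) 0, 2, 4, 10 are never visited.

4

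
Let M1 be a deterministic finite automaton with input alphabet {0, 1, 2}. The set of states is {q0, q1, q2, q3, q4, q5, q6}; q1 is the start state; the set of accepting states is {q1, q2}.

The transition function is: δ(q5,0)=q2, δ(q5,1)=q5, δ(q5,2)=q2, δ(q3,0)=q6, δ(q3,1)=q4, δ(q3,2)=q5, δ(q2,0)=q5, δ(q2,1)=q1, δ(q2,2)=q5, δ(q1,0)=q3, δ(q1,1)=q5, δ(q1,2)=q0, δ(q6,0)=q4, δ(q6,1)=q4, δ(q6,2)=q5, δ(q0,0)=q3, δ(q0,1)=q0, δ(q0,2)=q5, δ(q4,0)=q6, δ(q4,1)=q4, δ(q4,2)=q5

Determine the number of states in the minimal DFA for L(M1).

4

Every state is reachable, so we keep all 7.
Initial partition by acceptance: {q1,q2} | {q0,q3,q4,q5,q6}.
On input 1, block {q1,q2} splits into {q1} and {q2}.
Refine {q0,q3,q4,q5,q6} on symbol 0: members go to different blocks, giving {q0,q3,q4,q6} and {q5}.
No further refinement is possible. Final partition (4 blocks): {q1} | {q0,q3,q4,q6} | {q2} | {q5}.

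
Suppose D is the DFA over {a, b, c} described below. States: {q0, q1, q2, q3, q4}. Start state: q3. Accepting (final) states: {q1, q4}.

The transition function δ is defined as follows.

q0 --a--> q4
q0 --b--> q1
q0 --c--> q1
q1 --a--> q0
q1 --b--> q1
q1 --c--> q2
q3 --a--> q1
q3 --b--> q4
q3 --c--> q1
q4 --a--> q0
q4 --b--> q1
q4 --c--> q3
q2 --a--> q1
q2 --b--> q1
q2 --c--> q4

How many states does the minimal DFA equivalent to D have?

Every state is reachable, so we keep all 5.
P0 = {q1,q4} | {q0,q2,q3}.
No further refinement is possible. Final partition (2 blocks): {q1,q4} | {q0,q2,q3}.

2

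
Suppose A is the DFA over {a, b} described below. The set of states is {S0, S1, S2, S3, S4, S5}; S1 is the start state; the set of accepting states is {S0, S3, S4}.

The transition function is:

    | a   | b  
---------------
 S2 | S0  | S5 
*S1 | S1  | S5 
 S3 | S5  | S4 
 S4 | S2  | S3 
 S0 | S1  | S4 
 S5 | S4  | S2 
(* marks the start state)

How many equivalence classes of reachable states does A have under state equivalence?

6

All states are reachable from the start state.
P0 = {S0,S3,S4} | {S1,S2,S5}.
Split {S1,S2,S5} by δ(·,a) → {S2,S5} and {S1}.
Refine {S0,S3,S4} on symbol a: members go to different blocks, giving {S3,S4} and {S0}.
Refine {S2,S5} on symbol a: members go to different blocks, giving {S2} and {S5}.
Refine {S3,S4} on symbol a: members go to different blocks, giving {S3} and {S4}.
No further refinement is possible. Final partition (6 blocks): {S3} | {S2} | {S1} | {S0} | {S5} | {S4}.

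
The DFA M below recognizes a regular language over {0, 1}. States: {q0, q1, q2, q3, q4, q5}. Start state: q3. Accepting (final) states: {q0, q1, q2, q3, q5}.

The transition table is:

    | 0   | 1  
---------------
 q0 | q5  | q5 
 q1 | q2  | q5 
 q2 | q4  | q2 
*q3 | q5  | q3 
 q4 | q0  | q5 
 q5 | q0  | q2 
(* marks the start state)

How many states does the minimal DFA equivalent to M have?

5

Reachable states from the start: {q0,q2,q3,q4,q5}. Unreachable: {q1} — drop them.
Initial partition by acceptance: {q0,q2,q3,q5} | {q4}.
Refine {q0,q2,q3,q5} on symbol 0: members go to different blocks, giving {q0,q3,q5} and {q2}.
Split {q0,q3,q5} by δ(·,1) → {q0,q3} and {q5}.
Split {q0,q3} by δ(·,1) → {q0} and {q3}.
No further refinement is possible. Final partition (5 blocks): {q0} | {q4} | {q2} | {q5} | {q3}.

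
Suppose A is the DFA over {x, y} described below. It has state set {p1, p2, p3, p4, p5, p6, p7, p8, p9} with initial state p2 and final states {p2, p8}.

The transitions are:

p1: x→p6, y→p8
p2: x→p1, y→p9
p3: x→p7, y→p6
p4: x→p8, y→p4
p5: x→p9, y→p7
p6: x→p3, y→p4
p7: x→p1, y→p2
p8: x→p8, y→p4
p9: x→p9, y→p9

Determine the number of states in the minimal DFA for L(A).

Reachable states from the start: {p1,p2,p3,p4,p6,p7,p8,p9}. Unreachable: {p5} — drop them.
Initial partition by acceptance: {p2,p8} | {p1,p3,p4,p6,p7,p9}.
Refine {p2,p8} on symbol x: members go to different blocks, giving {p2} and {p8}.
On input x, block {p1,p3,p4,p6,p7,p9} splits into {p1,p3,p6,p7,p9} and {p4}.
On input y, block {p1,p3,p6,p7,p9} splits into {p3,p9} and {p1} and {p6} and {p7}.
Split {p3,p9} by δ(·,x) → {p3} and {p9}.
Stable partition: {p2} | {p3} | {p8} | {p4} | {p1} | {p6} | {p7} | {p9} — 8 equivalence classes.

8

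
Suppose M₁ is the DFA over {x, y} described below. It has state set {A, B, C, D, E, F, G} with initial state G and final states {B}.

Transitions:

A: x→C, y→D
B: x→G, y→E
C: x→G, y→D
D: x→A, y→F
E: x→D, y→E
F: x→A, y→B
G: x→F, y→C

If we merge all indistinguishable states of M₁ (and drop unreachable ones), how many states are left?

Every state is reachable, so we keep all 7.
Initial partition by acceptance: {B} | {A,C,D,E,F,G}.
On input y, block {A,C,D,E,F,G} splits into {A,C,D,E,G} and {F}.
Split {A,C,D,E,G} by δ(·,x) → {A,C,D,E} and {G}.
Refine {A,C,D,E} on symbol x: members go to different blocks, giving {A,D,E} and {C}.
Refine {A,D,E} on symbol x: members go to different blocks, giving {D,E} and {A}.
Split {D,E} by δ(·,x) → {D} and {E}.
The partition is now stable with 7 blocks: {B} | {D} | {F} | {G} | {C} | {A} | {E}.

7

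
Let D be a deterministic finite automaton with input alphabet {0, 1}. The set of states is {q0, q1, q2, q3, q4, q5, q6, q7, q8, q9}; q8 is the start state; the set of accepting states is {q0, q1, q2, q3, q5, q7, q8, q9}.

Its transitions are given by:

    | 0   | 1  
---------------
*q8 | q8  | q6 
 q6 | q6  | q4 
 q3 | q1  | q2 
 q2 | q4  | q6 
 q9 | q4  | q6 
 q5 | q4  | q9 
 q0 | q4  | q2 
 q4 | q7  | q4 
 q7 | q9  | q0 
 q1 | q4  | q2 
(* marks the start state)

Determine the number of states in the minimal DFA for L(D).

6

Reachable states from the start: {q0,q2,q4,q6,q7,q8,q9}. Unreachable: {q1,q3,q5} — drop them.
Initial partition by acceptance: {q0,q2,q7,q8,q9} | {q4,q6}.
Refine {q0,q2,q7,q8,q9} on symbol 0: members go to different blocks, giving {q0,q2,q9} and {q7,q8}.
Refine {q0,q2,q9} on symbol 1: members go to different blocks, giving {q2,q9} and {q0}.
Refine {q4,q6} on symbol 0: members go to different blocks, giving {q4} and {q6}.
On input 0, block {q7,q8} splits into {q7} and {q8}.
The partition is now stable with 6 blocks: {q2,q9} | {q4} | {q7} | {q0} | {q6} | {q8}.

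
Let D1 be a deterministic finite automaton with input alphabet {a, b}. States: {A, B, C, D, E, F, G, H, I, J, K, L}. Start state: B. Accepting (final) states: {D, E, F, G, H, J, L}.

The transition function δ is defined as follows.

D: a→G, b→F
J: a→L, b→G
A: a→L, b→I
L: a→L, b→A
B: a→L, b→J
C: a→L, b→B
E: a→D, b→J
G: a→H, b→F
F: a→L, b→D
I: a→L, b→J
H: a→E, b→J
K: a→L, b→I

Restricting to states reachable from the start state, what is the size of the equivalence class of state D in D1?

Reachable states from the start: {A,B,D,E,F,G,H,I,J,L}. Unreachable: {C,K} — drop them.
P0 = {D,E,F,G,H,J,L} | {A,B,I}.
Refine {D,E,F,G,H,J,L} on symbol b: members go to different blocks, giving {D,E,F,G,H,J} and {L}.
Refine {D,E,F,G,H,J} on symbol a: members go to different blocks, giving {D,E,G,H} and {F,J}.
Refine {A,B,I} on symbol b: members go to different blocks, giving {B,I} and {A}.
Stable partition: {D,E,G,H} | {B,I} | {L} | {F,J} | {A} — 5 equivalence classes.
State D belongs to the block {D,E,G,H}, which has 4 states.

4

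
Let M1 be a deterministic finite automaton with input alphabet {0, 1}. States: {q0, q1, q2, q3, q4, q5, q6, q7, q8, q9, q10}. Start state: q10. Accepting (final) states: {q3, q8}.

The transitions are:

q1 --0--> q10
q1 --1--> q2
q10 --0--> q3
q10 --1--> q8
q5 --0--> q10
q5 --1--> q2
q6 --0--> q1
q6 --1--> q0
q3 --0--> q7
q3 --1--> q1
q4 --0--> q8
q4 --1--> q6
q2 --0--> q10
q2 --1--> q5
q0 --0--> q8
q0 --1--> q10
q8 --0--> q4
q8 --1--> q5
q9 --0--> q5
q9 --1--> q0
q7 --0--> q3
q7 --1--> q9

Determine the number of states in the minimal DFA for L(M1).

6

All states are reachable from the start state.
P0 = {q3,q8} | {q0,q1,q2,q4,q5,q6,q7,q9,q10}.
Split {q0,q1,q2,q4,q5,q6,q7,q9,q10} by δ(·,0) → {q1,q2,q5,q6,q9} and {q0,q4,q7,q10}.
Refine {q1,q2,q5,q6,q9} on symbol 0: members go to different blocks, giving {q1,q2,q5} and {q6,q9}.
Refine {q0,q4,q7,q10} on symbol 1: members go to different blocks, giving {q4,q7} and {q0} and {q10}.
The partition is now stable with 6 blocks: {q3,q8} | {q1,q2,q5} | {q4,q7} | {q6,q9} | {q0} | {q10}.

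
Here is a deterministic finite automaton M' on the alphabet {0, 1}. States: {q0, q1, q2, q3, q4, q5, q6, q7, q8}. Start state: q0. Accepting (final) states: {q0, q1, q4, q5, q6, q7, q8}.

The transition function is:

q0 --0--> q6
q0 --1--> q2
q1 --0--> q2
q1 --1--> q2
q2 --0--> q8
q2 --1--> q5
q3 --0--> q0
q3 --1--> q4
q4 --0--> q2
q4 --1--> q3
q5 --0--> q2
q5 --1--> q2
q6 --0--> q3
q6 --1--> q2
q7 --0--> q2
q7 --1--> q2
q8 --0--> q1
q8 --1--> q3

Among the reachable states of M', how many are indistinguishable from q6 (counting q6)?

4

States {q7} cannot be reached from the start state, so discard them.
P0 = {q0,q1,q4,q5,q6,q8} | {q2,q3}.
On input 0, block {q0,q1,q4,q5,q6,q8} splits into {q1,q4,q5,q6} and {q0,q8}.
Stable partition: {q1,q4,q5,q6} | {q2,q3} | {q0,q8} — 3 equivalence classes.
The equivalence class containing q6 is {q1,q4,q5,q6}, of size 4.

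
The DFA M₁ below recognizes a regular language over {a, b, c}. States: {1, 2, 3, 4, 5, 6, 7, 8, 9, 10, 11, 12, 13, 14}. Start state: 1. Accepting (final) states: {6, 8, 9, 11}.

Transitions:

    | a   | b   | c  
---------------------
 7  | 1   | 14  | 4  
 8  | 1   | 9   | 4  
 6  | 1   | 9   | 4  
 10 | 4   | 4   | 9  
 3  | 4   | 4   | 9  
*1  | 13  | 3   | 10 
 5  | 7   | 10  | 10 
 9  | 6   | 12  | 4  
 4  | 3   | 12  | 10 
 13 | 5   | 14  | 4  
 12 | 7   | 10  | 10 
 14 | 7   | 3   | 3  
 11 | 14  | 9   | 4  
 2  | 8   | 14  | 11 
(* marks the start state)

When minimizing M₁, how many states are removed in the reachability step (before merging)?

3

Starting at 1 and following transitions, the reachable set is {1, 3, 4, 5, 6, 7, 9, 10, 12, 13, 14}. That leaves 2, 8, 11 unreachable — 3 in total.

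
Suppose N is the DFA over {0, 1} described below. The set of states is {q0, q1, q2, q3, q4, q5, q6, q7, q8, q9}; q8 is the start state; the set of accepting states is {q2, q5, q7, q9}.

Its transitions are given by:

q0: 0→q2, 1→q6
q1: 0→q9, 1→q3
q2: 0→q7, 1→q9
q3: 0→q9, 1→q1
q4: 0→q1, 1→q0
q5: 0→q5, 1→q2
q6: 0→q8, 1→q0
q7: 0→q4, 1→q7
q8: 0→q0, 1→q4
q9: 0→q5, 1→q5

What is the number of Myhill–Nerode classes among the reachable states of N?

9

All states are reachable from the start state.
Start with accepting vs non-accepting: {q2,q5,q7,q9} | {q0,q1,q3,q4,q6,q8}.
Refine {q2,q5,q7,q9} on symbol 0: members go to different blocks, giving {q2,q5,q9} and {q7}.
Split {q2,q5,q9} by δ(·,0) → {q5,q9} and {q2}.
Split {q5,q9} by δ(·,1) → {q5} and {q9}.
On input 0, block {q0,q1,q3,q4,q6,q8} splits into {q4,q6,q8} and {q1,q3} and {q0}.
On input 0, block {q4,q6,q8} splits into {q4} and {q6} and {q8}.
Stable partition: {q5} | {q4} | {q7} | {q2} | {q9} | {q1,q3} | {q0} | {q6} | {q8} — 9 equivalence classes.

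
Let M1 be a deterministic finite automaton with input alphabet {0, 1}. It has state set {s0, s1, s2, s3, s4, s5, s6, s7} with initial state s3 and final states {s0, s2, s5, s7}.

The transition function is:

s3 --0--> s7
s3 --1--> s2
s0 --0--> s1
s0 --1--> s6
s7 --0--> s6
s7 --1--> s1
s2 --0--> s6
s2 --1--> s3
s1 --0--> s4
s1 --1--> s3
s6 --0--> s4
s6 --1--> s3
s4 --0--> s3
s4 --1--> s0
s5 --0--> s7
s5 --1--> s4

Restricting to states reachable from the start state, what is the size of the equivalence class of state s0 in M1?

2

Reachable states from the start: {s0,s1,s2,s3,s4,s6,s7}. Unreachable: {s5} — drop them.
Initial partition by acceptance: {s0,s2,s7} | {s1,s3,s4,s6}.
Split {s1,s3,s4,s6} by δ(·,0) → {s1,s4,s6} and {s3}.
Refine {s0,s2,s7} on symbol 1: members go to different blocks, giving {s0,s7} and {s2}.
Split {s1,s4,s6} by δ(·,0) → {s1,s6} and {s4}.
No further refinement is possible. Final partition (5 blocks): {s0,s7} | {s1,s6} | {s3} | {s2} | {s4}.
The equivalence class containing s0 is {s0,s7}, of size 2.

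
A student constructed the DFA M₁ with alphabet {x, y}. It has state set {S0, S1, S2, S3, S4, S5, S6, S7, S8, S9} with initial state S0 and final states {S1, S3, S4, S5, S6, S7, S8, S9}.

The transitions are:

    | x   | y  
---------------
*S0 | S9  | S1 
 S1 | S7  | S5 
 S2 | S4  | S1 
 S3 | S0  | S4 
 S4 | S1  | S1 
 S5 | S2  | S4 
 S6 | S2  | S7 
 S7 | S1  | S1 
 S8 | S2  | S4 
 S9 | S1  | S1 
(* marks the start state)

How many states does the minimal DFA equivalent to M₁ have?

4

Reachable states from the start: {S0,S1,S2,S4,S5,S7,S9}. Unreachable: {S3,S6,S8} — drop them.
Start with accepting vs non-accepting: {S1,S4,S5,S7,S9} | {S0,S2}.
Split {S1,S4,S5,S7,S9} by δ(·,x) → {S1,S4,S7,S9} and {S5}.
On input y, block {S1,S4,S7,S9} splits into {S4,S7,S9} and {S1}.
No further refinement is possible. Final partition (4 blocks): {S4,S7,S9} | {S0,S2} | {S5} | {S1}.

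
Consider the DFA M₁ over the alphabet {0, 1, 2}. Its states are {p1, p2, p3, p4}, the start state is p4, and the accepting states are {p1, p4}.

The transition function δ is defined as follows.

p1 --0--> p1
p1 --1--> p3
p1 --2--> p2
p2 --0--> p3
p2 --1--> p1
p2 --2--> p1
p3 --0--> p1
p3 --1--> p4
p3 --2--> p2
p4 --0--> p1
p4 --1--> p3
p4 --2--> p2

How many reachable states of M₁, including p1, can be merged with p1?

2

Every state is reachable, so we keep all 4.
Initial partition by acceptance: {p1,p4} | {p2,p3}.
Refine {p2,p3} on symbol 0: members go to different blocks, giving {p2} and {p3}.
Stable partition: {p1,p4} | {p2} | {p3} — 3 equivalence classes.
The equivalence class containing p1 is {p1,p4}, of size 2.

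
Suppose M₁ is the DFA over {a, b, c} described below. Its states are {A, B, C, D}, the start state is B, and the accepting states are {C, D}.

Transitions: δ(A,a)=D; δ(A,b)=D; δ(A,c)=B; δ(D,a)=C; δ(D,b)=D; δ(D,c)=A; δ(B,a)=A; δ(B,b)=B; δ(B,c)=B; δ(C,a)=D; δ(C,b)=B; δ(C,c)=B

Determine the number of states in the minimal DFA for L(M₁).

4

All states are reachable from the start state.
Initial partition by acceptance: {C,D} | {A,B}.
Split {C,D} by δ(·,b) → {C} and {D}.
Refine {A,B} on symbol a: members go to different blocks, giving {A} and {B}.
The partition is now stable with 4 blocks: {C} | {A} | {D} | {B}.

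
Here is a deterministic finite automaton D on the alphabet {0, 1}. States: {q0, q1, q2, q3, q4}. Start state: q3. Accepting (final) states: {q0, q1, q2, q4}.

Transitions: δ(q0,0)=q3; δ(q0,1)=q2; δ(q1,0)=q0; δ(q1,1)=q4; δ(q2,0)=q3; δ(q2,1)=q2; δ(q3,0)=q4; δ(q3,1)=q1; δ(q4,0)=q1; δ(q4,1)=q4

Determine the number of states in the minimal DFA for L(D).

4

Every state is reachable, so we keep all 5.
Start with accepting vs non-accepting: {q0,q1,q2,q4} | {q3}.
On input 0, block {q0,q1,q2,q4} splits into {q0,q2} and {q1,q4}.
Refine {q1,q4} on symbol 0: members go to different blocks, giving {q1} and {q4}.
No further refinement is possible. Final partition (4 blocks): {q0,q2} | {q3} | {q1} | {q4}.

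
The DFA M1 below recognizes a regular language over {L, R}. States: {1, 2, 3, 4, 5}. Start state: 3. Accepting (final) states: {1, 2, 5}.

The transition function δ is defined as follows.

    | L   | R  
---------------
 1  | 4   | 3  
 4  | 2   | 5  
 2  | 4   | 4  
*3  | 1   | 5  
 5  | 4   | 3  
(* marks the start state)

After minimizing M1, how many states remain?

Every state is reachable, so we keep all 5.
P0 = {1,2,5} | {3,4}.
Stable partition: {1,2,5} | {3,4} — 2 equivalence classes.

2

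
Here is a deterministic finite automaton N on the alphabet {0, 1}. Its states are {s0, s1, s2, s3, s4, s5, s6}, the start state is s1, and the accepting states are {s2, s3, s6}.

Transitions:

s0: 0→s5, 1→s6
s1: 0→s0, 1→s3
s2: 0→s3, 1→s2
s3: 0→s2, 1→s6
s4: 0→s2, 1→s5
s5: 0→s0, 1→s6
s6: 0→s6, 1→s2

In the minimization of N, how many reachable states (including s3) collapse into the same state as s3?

3

First remove the unreachable states {s4}; 6 states remain.
P0 = {s2,s3,s6} | {s0,s1,s5}.
The partition is now stable with 2 blocks: {s2,s3,s6} | {s0,s1,s5}.
State s3 belongs to the block {s2,s3,s6}, which has 3 states.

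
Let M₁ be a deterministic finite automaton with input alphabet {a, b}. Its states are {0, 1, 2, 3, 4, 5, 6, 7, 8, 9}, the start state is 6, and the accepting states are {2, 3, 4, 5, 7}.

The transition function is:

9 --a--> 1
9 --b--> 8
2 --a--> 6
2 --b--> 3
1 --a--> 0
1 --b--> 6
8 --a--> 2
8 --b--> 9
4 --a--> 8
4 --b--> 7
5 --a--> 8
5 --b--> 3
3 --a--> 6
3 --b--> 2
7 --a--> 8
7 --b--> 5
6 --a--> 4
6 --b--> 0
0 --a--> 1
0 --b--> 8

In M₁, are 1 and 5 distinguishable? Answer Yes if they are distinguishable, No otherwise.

Yes

All states are reachable from the start state.
P0 = {2,3,4,5,7} | {0,1,6,8,9}.
Split {0,1,6,8,9} by δ(·,a) → {0,1,9} and {6,8}.
Stable partition: {2,3,4,5,7} | {0,1,9} | {6,8} — 3 equivalence classes.
1 and 5 end up in different blocks, so they are distinguishable. For instance, the string 'ε' is accepted from only 5.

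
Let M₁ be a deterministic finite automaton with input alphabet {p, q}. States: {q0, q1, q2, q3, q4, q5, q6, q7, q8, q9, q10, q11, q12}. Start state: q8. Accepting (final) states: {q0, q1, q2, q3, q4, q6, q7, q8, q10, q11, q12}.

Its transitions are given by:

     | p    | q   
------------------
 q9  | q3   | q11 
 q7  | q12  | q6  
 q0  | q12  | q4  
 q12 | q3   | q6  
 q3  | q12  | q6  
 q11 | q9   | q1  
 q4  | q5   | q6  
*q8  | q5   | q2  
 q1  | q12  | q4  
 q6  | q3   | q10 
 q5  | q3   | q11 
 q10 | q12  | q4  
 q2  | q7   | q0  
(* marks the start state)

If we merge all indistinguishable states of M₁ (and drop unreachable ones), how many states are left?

6

Start with accepting vs non-accepting: {q0,q1,q2,q3,q4,q6,q7,q8,q10,q11,q12} | {q5,q9}.
On input p, block {q0,q1,q2,q3,q4,q6,q7,q8,q10,q11,q12} splits into {q0,q1,q2,q3,q6,q7,q10,q12} and {q4,q8,q11}.
Split {q0,q1,q2,q3,q6,q7,q10,q12} by δ(·,q) → {q2,q3,q6,q7,q12} and {q0,q1,q10}.
On input q, block {q2,q3,q6,q7,q12} splits into {q3,q7,q12} and {q2,q6}.
On input q, block {q4,q8,q11} splits into {q4,q8} and {q11}.
Stable partition: {q3,q7,q12} | {q5,q9} | {q4,q8} | {q0,q1,q10} | {q2,q6} | {q11} — 6 equivalence classes.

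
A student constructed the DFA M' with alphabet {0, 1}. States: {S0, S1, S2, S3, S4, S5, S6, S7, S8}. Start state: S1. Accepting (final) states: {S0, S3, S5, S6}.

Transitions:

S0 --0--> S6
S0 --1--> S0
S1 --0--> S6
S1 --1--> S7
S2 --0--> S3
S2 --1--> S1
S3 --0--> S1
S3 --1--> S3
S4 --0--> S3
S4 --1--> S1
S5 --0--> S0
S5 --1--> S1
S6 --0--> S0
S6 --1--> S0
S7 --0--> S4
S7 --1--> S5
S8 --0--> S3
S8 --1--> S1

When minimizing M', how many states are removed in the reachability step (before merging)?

Starting at S1 and following transitions, the reachable set is {S0, S1, S3, S4, S5, S6, S7}. That leaves S2, S8 unreachable — 2 in total.

2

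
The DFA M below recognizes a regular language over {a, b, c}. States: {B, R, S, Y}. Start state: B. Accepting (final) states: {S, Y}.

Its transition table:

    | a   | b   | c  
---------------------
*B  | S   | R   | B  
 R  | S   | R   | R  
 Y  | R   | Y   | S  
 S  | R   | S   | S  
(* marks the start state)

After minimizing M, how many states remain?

2

First remove the unreachable states {Y}; 3 states remain.
P0 = {S} | {B,R}.
Stable partition: {S} | {B,R} — 2 equivalence classes.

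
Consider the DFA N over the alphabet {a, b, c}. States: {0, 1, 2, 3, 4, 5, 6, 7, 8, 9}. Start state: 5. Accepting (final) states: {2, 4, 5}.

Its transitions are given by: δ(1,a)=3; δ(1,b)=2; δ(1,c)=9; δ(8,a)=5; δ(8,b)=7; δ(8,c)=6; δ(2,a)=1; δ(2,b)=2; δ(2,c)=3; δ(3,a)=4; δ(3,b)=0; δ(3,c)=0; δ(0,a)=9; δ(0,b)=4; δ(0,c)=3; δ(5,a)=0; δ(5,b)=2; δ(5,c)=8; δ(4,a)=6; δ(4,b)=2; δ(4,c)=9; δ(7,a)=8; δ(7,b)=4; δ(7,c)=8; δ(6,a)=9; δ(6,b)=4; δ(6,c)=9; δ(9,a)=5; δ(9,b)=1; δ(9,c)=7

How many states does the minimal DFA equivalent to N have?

P0 = {2,4,5} | {0,1,3,6,7,8,9}.
Refine {0,1,3,6,7,8,9} on symbol a: members go to different blocks, giving {0,1,6,7} and {3,8,9}.
The partition is now stable with 3 blocks: {2,4,5} | {0,1,6,7} | {3,8,9}.

3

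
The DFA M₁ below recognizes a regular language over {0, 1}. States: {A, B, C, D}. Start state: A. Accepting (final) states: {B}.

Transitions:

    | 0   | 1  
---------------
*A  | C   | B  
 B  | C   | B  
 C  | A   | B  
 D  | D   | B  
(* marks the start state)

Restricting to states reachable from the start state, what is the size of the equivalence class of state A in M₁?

2

States {D} cannot be reached from the start state, so discard them.
Initial partition by acceptance: {B} | {A,C}.
Stable partition: {B} | {A,C} — 2 equivalence classes.
State A belongs to the block {A,C}, which has 2 states.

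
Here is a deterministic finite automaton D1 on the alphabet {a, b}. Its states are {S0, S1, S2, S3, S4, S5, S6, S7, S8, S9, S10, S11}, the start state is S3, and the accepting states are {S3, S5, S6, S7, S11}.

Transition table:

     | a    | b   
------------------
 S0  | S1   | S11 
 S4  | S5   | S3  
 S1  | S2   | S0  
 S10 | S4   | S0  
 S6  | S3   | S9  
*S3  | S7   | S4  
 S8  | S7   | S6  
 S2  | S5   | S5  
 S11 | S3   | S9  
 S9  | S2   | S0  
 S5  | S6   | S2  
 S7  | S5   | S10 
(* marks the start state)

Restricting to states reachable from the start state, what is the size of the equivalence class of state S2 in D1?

First remove the unreachable states {S8}; 11 states remain.
Start with accepting vs non-accepting: {S3,S5,S6,S7,S11} | {S0,S1,S2,S4,S9,S10}.
Split {S0,S1,S2,S4,S9,S10} by δ(·,a) → {S0,S1,S9,S10} and {S2,S4}.
On input b, block {S3,S5,S6,S7,S11} splits into {S6,S7,S11} and {S3,S5}.
On input a, block {S0,S1,S9,S10} splits into {S1,S9,S10} and {S0}.
No further refinement is possible. Final partition (5 blocks): {S6,S7,S11} | {S1,S9,S10} | {S2,S4} | {S3,S5} | {S0}.
State S2 belongs to the block {S2,S4}, which has 2 states.

2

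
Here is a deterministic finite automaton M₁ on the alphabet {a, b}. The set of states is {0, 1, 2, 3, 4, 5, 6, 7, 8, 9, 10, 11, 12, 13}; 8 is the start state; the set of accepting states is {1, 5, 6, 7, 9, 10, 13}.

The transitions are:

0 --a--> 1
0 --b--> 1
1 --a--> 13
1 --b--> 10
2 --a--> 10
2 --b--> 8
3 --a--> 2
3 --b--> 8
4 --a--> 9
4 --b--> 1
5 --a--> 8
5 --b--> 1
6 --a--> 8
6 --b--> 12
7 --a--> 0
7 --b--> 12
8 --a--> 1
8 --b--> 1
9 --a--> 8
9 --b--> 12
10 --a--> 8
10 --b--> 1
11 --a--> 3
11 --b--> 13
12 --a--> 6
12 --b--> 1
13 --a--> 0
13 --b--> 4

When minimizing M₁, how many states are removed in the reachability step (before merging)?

BFS from 8 reaches {0, 1, 4, 6, 8, 9, 10, 12, 13}; the 5 state(s) 2, 3, 5, 7, 11 are never visited.

5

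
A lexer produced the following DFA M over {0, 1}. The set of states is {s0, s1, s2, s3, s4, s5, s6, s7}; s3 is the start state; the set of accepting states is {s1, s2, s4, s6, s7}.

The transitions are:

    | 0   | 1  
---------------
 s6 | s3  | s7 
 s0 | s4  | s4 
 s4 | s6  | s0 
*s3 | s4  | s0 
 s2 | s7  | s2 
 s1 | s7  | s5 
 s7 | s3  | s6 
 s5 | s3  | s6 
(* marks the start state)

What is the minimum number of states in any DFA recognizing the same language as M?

Reachable states from the start: {s0,s3,s4,s6,s7}. Unreachable: {s1,s2,s5} — drop them.
Initial partition by acceptance: {s4,s6,s7} | {s0,s3}.
Refine {s4,s6,s7} on symbol 0: members go to different blocks, giving {s6,s7} and {s4}.
Split {s0,s3} by δ(·,1) → {s0} and {s3}.
Stable partition: {s6,s7} | {s0} | {s4} | {s3} — 4 equivalence classes.

4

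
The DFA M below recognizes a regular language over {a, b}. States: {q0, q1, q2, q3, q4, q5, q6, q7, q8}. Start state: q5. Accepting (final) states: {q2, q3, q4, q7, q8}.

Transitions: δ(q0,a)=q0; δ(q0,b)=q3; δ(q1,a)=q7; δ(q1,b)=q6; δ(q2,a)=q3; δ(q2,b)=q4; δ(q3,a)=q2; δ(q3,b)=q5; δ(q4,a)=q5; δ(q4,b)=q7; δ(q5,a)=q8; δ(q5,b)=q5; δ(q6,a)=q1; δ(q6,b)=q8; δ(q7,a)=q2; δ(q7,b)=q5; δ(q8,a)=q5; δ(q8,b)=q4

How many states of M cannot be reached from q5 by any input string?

No path from q5 leads to q0, q1, q6; the other 6 states are all reachable.

3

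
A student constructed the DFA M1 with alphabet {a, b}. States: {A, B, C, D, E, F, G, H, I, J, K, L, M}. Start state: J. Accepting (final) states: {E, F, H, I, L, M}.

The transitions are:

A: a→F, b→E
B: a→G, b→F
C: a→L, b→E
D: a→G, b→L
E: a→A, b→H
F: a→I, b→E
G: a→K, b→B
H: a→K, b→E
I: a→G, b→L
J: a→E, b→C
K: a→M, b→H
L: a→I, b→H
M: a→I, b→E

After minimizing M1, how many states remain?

Reachable states from the start: {A,B,C,E,F,G,H,I,J,K,L,M}. Unreachable: {D} — drop them.
P0 = {E,F,H,I,L,M} | {A,B,C,G,J,K}.
On input a, block {E,F,H,I,L,M} splits into {E,H,I} and {F,L,M}.
Refine {E,H,I} on symbol b: members go to different blocks, giving {E,H} and {I}.
Split {A,B,C,G,J,K} by δ(·,a) → {A,C,K} and {B,G} and {J}.
Refine {B,G} on symbol a: members go to different blocks, giving {B} and {G}.
The partition is now stable with 7 blocks: {E,H} | {A,C,K} | {F,L,M} | {I} | {B} | {J} | {G}.

7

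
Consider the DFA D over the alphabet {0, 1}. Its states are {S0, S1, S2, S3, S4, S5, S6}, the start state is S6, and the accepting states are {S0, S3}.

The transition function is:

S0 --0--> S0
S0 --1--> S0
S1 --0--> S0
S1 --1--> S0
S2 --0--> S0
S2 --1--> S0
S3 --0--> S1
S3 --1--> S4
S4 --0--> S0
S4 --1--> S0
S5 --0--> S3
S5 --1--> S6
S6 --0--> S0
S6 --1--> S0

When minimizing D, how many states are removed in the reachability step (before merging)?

Starting at S6 and following transitions, the reachable set is {S0, S6}. That leaves S1, S2, S3, S4, S5 unreachable — 5 in total.

5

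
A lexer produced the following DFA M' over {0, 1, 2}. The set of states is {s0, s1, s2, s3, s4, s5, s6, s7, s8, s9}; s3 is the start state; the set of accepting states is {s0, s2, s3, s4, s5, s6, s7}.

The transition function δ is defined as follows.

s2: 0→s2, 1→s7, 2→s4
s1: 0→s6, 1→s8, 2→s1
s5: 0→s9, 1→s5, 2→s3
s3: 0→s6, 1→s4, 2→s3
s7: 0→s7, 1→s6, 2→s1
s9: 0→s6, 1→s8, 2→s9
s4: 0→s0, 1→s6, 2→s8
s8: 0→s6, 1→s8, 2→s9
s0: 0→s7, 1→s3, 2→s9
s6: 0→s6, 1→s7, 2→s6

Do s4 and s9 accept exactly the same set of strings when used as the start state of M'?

Reachable states from the start: {s0,s1,s3,s4,s6,s7,s8,s9}. Unreachable: {s2,s5} — drop them.
Initial partition by acceptance: {s0,s3,s4,s6,s7} | {s1,s8,s9}.
On input 2, block {s0,s3,s4,s6,s7} splits into {s0,s4,s7} and {s3,s6}.
No further refinement is possible. Final partition (3 blocks): {s0,s4,s7} | {s1,s8,s9} | {s3,s6}.
s4 and s9 end up in different blocks, so they are distinguishable. For instance, the string 'ε' is accepted from only s4.

No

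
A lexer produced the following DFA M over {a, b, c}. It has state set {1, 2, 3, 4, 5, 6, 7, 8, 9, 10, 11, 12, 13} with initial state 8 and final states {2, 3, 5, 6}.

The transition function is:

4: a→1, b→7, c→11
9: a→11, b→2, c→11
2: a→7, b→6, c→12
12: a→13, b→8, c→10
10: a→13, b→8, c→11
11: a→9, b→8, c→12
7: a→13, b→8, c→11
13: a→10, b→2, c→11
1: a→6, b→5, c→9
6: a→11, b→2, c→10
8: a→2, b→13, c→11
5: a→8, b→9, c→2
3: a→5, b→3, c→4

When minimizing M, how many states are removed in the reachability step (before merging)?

4

No path from 8 leads to 1, 3, 4, 5; the other 9 states are all reachable.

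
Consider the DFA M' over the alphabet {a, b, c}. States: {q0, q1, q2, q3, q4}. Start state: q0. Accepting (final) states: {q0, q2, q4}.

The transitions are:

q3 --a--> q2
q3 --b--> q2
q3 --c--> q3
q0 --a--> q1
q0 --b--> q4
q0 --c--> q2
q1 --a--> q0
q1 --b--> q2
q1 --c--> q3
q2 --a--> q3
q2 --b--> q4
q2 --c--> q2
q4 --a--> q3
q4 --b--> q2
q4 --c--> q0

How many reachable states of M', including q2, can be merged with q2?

Every state is reachable, so we keep all 5.
Start with accepting vs non-accepting: {q0,q2,q4} | {q1,q3}.
Stable partition: {q0,q2,q4} | {q1,q3} — 2 equivalence classes.
The equivalence class containing q2 is {q0,q2,q4}, of size 3.

3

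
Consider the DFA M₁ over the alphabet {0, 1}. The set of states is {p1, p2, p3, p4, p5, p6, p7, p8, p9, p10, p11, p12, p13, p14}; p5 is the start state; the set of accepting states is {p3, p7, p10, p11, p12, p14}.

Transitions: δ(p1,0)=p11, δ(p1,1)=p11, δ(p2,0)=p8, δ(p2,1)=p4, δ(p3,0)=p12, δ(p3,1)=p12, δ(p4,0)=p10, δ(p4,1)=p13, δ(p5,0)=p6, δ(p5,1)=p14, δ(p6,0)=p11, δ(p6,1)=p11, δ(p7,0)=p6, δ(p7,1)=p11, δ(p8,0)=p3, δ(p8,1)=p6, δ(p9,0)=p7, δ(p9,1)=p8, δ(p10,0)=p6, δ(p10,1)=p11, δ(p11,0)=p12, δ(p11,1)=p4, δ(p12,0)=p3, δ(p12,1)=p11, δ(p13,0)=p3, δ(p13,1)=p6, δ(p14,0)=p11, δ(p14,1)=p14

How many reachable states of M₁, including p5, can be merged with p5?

Reachable states from the start: {p3,p4,p5,p6,p10,p11,p12,p13,p14}. Unreachable: {p1,p2,p7,p8,p9} — drop them.
Start with accepting vs non-accepting: {p3,p10,p11,p12,p14} | {p4,p5,p6,p13}.
Refine {p3,p10,p11,p12,p14} on symbol 0: members go to different blocks, giving {p3,p11,p12,p14} and {p10}.
Split {p3,p11,p12,p14} by δ(·,1) → {p3,p12,p14} and {p11}.
Split {p3,p12,p14} by δ(·,0) → {p3,p12} and {p14}.
On input 1, block {p3,p12} splits into {p3} and {p12}.
On input 0, block {p4,p5,p6,p13} splits into {p4} and {p5} and {p6} and {p13}.
No further refinement is possible. Final partition (9 blocks): {p3} | {p4} | {p10} | {p11} | {p14} | {p12} | {p5} | {p6} | {p13}.
State p5 belongs to the block {p5}, which has 1 states.

1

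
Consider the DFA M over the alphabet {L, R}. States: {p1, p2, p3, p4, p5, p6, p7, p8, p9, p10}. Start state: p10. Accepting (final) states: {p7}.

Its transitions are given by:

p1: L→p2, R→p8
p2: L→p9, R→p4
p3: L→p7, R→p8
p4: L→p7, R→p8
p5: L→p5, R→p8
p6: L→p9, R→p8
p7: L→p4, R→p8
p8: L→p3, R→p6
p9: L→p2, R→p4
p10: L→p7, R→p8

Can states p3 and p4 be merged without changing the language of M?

Yes

First remove the unreachable states {p1,p5}; 8 states remain.
Start with accepting vs non-accepting: {p7} | {p2,p3,p4,p6,p8,p9,p10}.
Refine {p2,p3,p4,p6,p8,p9,p10} on symbol L: members go to different blocks, giving {p2,p6,p8,p9} and {p3,p4,p10}.
On input L, block {p2,p6,p8,p9} splits into {p2,p6,p9} and {p8}.
Refine {p2,p6,p9} on symbol R: members go to different blocks, giving {p2,p9} and {p6}.
Stable partition: {p7} | {p2,p9} | {p3,p4,p10} | {p8} | {p6} — 5 equivalence classes.
p3 and p4 lie in the same block of the stable partition, so they are equivalent — no string distinguishes them.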